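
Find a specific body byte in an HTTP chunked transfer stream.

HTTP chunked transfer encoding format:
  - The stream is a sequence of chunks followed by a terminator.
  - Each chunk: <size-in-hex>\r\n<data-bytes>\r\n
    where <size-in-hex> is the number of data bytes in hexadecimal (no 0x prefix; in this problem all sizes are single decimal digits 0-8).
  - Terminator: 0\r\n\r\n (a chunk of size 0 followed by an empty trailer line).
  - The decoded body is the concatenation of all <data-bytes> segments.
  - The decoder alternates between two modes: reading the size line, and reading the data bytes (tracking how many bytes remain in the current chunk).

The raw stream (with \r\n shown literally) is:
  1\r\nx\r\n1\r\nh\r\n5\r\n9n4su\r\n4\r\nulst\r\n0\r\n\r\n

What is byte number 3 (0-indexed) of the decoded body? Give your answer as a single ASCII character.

Chunk 1: stream[0..1]='1' size=0x1=1, data at stream[3..4]='x' -> body[0..1], body so far='x'
Chunk 2: stream[6..7]='1' size=0x1=1, data at stream[9..10]='h' -> body[1..2], body so far='xh'
Chunk 3: stream[12..13]='5' size=0x5=5, data at stream[15..20]='9n4su' -> body[2..7], body so far='xh9n4su'
Chunk 4: stream[22..23]='4' size=0x4=4, data at stream[25..29]='ulst' -> body[7..11], body so far='xh9n4suulst'
Chunk 5: stream[31..32]='0' size=0 (terminator). Final body='xh9n4suulst' (11 bytes)
Body byte 3 = 'n'

Answer: n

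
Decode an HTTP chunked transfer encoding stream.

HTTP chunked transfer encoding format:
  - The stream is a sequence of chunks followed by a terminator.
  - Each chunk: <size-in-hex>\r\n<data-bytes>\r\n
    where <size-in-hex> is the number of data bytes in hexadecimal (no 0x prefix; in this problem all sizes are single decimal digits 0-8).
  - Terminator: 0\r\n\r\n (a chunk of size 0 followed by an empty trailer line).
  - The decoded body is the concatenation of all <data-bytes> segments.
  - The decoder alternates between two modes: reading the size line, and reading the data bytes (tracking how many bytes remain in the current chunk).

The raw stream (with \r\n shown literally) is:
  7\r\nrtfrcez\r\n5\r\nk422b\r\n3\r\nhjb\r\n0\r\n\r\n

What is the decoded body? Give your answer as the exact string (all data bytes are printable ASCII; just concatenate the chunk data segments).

Answer: rtfrcezk422bhjb

Derivation:
Chunk 1: stream[0..1]='7' size=0x7=7, data at stream[3..10]='rtfrcez' -> body[0..7], body so far='rtfrcez'
Chunk 2: stream[12..13]='5' size=0x5=5, data at stream[15..20]='k422b' -> body[7..12], body so far='rtfrcezk422b'
Chunk 3: stream[22..23]='3' size=0x3=3, data at stream[25..28]='hjb' -> body[12..15], body so far='rtfrcezk422bhjb'
Chunk 4: stream[30..31]='0' size=0 (terminator). Final body='rtfrcezk422bhjb' (15 bytes)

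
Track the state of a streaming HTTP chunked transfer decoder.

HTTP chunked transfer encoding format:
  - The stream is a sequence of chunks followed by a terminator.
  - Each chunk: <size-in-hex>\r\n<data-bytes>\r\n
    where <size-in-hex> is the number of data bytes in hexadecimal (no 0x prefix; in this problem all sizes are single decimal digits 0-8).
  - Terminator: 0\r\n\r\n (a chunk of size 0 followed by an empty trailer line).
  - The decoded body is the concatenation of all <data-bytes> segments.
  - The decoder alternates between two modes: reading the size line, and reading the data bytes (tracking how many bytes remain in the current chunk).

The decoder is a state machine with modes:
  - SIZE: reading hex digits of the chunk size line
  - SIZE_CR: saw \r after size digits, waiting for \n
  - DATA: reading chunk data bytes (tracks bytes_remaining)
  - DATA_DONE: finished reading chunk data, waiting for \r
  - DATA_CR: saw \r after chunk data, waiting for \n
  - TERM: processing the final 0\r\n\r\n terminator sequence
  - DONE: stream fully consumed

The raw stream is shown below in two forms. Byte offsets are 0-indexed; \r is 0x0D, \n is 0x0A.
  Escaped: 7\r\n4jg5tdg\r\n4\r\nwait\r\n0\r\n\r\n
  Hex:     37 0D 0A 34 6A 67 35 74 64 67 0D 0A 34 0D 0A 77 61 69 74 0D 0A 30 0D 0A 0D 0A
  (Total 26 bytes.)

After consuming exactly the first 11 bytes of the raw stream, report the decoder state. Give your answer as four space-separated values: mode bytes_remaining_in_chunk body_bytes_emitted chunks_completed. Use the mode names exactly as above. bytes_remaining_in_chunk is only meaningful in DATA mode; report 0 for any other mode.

Byte 0 = '7': mode=SIZE remaining=0 emitted=0 chunks_done=0
Byte 1 = 0x0D: mode=SIZE_CR remaining=0 emitted=0 chunks_done=0
Byte 2 = 0x0A: mode=DATA remaining=7 emitted=0 chunks_done=0
Byte 3 = '4': mode=DATA remaining=6 emitted=1 chunks_done=0
Byte 4 = 'j': mode=DATA remaining=5 emitted=2 chunks_done=0
Byte 5 = 'g': mode=DATA remaining=4 emitted=3 chunks_done=0
Byte 6 = '5': mode=DATA remaining=3 emitted=4 chunks_done=0
Byte 7 = 't': mode=DATA remaining=2 emitted=5 chunks_done=0
Byte 8 = 'd': mode=DATA remaining=1 emitted=6 chunks_done=0
Byte 9 = 'g': mode=DATA_DONE remaining=0 emitted=7 chunks_done=0
Byte 10 = 0x0D: mode=DATA_CR remaining=0 emitted=7 chunks_done=0

Answer: DATA_CR 0 7 0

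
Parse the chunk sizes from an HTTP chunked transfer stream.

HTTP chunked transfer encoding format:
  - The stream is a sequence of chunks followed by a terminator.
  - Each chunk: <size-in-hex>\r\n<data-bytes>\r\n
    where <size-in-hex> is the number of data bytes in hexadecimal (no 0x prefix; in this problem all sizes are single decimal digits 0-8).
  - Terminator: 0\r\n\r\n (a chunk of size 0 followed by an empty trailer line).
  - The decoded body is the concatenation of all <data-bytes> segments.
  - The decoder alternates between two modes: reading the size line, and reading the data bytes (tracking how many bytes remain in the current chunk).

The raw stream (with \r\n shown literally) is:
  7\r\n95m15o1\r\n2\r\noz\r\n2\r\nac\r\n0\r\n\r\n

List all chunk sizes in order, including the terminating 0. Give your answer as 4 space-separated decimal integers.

Answer: 7 2 2 0

Derivation:
Chunk 1: stream[0..1]='7' size=0x7=7, data at stream[3..10]='95m15o1' -> body[0..7], body so far='95m15o1'
Chunk 2: stream[12..13]='2' size=0x2=2, data at stream[15..17]='oz' -> body[7..9], body so far='95m15o1oz'
Chunk 3: stream[19..20]='2' size=0x2=2, data at stream[22..24]='ac' -> body[9..11], body so far='95m15o1ozac'
Chunk 4: stream[26..27]='0' size=0 (terminator). Final body='95m15o1ozac' (11 bytes)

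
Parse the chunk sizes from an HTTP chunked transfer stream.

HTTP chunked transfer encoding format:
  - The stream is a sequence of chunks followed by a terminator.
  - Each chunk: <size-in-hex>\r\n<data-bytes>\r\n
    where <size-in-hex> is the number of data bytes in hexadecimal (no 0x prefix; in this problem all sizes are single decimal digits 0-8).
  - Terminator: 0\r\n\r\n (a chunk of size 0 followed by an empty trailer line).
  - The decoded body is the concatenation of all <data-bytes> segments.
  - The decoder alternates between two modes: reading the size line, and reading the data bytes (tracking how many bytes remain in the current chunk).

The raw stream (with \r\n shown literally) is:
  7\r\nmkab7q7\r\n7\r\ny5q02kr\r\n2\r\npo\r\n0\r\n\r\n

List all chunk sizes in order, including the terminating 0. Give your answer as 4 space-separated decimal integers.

Answer: 7 7 2 0

Derivation:
Chunk 1: stream[0..1]='7' size=0x7=7, data at stream[3..10]='mkab7q7' -> body[0..7], body so far='mkab7q7'
Chunk 2: stream[12..13]='7' size=0x7=7, data at stream[15..22]='y5q02kr' -> body[7..14], body so far='mkab7q7y5q02kr'
Chunk 3: stream[24..25]='2' size=0x2=2, data at stream[27..29]='po' -> body[14..16], body so far='mkab7q7y5q02krpo'
Chunk 4: stream[31..32]='0' size=0 (terminator). Final body='mkab7q7y5q02krpo' (16 bytes)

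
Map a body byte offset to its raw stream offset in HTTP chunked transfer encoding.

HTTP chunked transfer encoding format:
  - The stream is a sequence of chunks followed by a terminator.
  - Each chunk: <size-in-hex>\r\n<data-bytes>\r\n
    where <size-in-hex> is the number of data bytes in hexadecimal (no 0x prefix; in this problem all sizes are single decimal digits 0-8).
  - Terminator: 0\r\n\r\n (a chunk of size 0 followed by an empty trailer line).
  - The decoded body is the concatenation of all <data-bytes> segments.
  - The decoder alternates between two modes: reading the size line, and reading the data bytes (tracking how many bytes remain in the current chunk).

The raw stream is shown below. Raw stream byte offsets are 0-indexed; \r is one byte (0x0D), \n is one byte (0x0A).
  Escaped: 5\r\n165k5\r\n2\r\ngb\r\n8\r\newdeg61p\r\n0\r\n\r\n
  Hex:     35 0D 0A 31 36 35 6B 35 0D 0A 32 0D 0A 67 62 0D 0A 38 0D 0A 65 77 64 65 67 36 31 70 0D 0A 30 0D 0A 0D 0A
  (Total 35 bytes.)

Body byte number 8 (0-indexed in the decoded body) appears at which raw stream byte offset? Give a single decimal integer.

Chunk 1: stream[0..1]='5' size=0x5=5, data at stream[3..8]='165k5' -> body[0..5], body so far='165k5'
Chunk 2: stream[10..11]='2' size=0x2=2, data at stream[13..15]='gb' -> body[5..7], body so far='165k5gb'
Chunk 3: stream[17..18]='8' size=0x8=8, data at stream[20..28]='ewdeg61p' -> body[7..15], body so far='165k5gbewdeg61p'
Chunk 4: stream[30..31]='0' size=0 (terminator). Final body='165k5gbewdeg61p' (15 bytes)
Body byte 8 at stream offset 21

Answer: 21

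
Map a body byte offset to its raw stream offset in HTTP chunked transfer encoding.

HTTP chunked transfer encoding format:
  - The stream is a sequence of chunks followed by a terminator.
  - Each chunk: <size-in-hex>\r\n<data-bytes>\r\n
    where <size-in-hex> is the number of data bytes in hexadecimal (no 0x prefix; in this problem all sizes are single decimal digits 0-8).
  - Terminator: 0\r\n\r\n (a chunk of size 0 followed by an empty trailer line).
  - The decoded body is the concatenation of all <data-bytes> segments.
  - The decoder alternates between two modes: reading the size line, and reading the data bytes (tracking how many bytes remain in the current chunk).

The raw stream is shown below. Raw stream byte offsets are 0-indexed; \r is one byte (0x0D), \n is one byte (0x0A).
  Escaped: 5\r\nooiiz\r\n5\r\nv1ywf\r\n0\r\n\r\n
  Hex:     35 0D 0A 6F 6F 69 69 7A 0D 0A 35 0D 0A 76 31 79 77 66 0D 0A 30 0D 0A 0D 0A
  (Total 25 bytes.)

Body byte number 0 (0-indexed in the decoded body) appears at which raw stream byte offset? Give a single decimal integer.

Chunk 1: stream[0..1]='5' size=0x5=5, data at stream[3..8]='ooiiz' -> body[0..5], body so far='ooiiz'
Chunk 2: stream[10..11]='5' size=0x5=5, data at stream[13..18]='v1ywf' -> body[5..10], body so far='ooiizv1ywf'
Chunk 3: stream[20..21]='0' size=0 (terminator). Final body='ooiizv1ywf' (10 bytes)
Body byte 0 at stream offset 3

Answer: 3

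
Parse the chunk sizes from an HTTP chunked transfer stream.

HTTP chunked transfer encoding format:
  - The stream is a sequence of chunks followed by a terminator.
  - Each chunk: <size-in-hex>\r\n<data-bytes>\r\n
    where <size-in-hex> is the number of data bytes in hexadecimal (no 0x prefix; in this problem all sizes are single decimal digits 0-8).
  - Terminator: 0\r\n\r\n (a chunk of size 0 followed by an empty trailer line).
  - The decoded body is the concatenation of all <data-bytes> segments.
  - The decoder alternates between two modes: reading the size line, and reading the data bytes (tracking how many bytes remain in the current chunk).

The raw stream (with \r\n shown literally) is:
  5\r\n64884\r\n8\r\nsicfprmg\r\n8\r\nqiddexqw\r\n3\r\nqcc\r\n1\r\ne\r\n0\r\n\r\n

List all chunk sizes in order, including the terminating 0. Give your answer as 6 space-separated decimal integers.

Answer: 5 8 8 3 1 0

Derivation:
Chunk 1: stream[0..1]='5' size=0x5=5, data at stream[3..8]='64884' -> body[0..5], body so far='64884'
Chunk 2: stream[10..11]='8' size=0x8=8, data at stream[13..21]='sicfprmg' -> body[5..13], body so far='64884sicfprmg'
Chunk 3: stream[23..24]='8' size=0x8=8, data at stream[26..34]='qiddexqw' -> body[13..21], body so far='64884sicfprmgqiddexqw'
Chunk 4: stream[36..37]='3' size=0x3=3, data at stream[39..42]='qcc' -> body[21..24], body so far='64884sicfprmgqiddexqwqcc'
Chunk 5: stream[44..45]='1' size=0x1=1, data at stream[47..48]='e' -> body[24..25], body so far='64884sicfprmgqiddexqwqcce'
Chunk 6: stream[50..51]='0' size=0 (terminator). Final body='64884sicfprmgqiddexqwqcce' (25 bytes)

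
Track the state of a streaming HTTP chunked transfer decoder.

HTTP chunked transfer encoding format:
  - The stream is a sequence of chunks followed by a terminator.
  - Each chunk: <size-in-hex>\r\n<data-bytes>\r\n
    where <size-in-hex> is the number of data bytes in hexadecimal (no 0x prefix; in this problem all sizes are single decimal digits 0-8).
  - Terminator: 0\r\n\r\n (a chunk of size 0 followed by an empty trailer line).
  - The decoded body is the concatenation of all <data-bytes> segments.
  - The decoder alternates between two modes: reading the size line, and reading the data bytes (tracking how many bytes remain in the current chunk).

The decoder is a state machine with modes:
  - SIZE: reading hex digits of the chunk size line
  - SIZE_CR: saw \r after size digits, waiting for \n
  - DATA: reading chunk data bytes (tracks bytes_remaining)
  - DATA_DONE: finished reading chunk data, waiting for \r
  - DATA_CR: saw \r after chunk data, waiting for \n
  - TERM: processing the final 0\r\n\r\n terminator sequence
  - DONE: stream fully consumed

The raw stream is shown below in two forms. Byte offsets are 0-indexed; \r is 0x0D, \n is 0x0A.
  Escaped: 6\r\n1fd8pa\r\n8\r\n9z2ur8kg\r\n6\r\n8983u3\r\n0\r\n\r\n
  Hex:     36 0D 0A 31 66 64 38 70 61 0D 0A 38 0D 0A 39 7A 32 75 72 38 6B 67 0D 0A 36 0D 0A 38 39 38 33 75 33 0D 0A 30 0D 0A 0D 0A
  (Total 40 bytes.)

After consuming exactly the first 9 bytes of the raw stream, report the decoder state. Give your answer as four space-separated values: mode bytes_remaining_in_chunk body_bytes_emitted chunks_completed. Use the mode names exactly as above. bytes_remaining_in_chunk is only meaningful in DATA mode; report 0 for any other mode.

Answer: DATA_DONE 0 6 0

Derivation:
Byte 0 = '6': mode=SIZE remaining=0 emitted=0 chunks_done=0
Byte 1 = 0x0D: mode=SIZE_CR remaining=0 emitted=0 chunks_done=0
Byte 2 = 0x0A: mode=DATA remaining=6 emitted=0 chunks_done=0
Byte 3 = '1': mode=DATA remaining=5 emitted=1 chunks_done=0
Byte 4 = 'f': mode=DATA remaining=4 emitted=2 chunks_done=0
Byte 5 = 'd': mode=DATA remaining=3 emitted=3 chunks_done=0
Byte 6 = '8': mode=DATA remaining=2 emitted=4 chunks_done=0
Byte 7 = 'p': mode=DATA remaining=1 emitted=5 chunks_done=0
Byte 8 = 'a': mode=DATA_DONE remaining=0 emitted=6 chunks_done=0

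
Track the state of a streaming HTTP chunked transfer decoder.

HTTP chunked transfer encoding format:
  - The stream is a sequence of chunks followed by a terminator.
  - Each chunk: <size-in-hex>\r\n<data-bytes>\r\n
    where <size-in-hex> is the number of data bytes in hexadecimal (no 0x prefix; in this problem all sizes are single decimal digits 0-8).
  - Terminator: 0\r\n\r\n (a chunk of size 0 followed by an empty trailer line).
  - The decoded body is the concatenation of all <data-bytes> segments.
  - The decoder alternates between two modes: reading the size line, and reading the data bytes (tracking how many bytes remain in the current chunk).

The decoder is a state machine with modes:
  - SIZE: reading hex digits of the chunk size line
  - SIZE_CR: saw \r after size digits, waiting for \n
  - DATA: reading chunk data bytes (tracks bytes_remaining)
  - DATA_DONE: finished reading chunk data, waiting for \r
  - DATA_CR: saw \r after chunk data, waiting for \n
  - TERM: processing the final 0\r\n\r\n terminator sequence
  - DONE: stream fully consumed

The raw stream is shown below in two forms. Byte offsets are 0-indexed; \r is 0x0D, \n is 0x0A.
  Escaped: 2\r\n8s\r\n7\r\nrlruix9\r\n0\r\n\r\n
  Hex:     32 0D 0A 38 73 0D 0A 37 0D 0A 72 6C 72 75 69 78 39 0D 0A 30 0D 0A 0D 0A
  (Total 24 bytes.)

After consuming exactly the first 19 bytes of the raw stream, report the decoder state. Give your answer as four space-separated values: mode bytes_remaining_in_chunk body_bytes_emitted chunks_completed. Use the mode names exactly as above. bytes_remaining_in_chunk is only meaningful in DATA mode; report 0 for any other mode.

Byte 0 = '2': mode=SIZE remaining=0 emitted=0 chunks_done=0
Byte 1 = 0x0D: mode=SIZE_CR remaining=0 emitted=0 chunks_done=0
Byte 2 = 0x0A: mode=DATA remaining=2 emitted=0 chunks_done=0
Byte 3 = '8': mode=DATA remaining=1 emitted=1 chunks_done=0
Byte 4 = 's': mode=DATA_DONE remaining=0 emitted=2 chunks_done=0
Byte 5 = 0x0D: mode=DATA_CR remaining=0 emitted=2 chunks_done=0
Byte 6 = 0x0A: mode=SIZE remaining=0 emitted=2 chunks_done=1
Byte 7 = '7': mode=SIZE remaining=0 emitted=2 chunks_done=1
Byte 8 = 0x0D: mode=SIZE_CR remaining=0 emitted=2 chunks_done=1
Byte 9 = 0x0A: mode=DATA remaining=7 emitted=2 chunks_done=1
Byte 10 = 'r': mode=DATA remaining=6 emitted=3 chunks_done=1
Byte 11 = 'l': mode=DATA remaining=5 emitted=4 chunks_done=1
Byte 12 = 'r': mode=DATA remaining=4 emitted=5 chunks_done=1
Byte 13 = 'u': mode=DATA remaining=3 emitted=6 chunks_done=1
Byte 14 = 'i': mode=DATA remaining=2 emitted=7 chunks_done=1
Byte 15 = 'x': mode=DATA remaining=1 emitted=8 chunks_done=1
Byte 16 = '9': mode=DATA_DONE remaining=0 emitted=9 chunks_done=1
Byte 17 = 0x0D: mode=DATA_CR remaining=0 emitted=9 chunks_done=1
Byte 18 = 0x0A: mode=SIZE remaining=0 emitted=9 chunks_done=2

Answer: SIZE 0 9 2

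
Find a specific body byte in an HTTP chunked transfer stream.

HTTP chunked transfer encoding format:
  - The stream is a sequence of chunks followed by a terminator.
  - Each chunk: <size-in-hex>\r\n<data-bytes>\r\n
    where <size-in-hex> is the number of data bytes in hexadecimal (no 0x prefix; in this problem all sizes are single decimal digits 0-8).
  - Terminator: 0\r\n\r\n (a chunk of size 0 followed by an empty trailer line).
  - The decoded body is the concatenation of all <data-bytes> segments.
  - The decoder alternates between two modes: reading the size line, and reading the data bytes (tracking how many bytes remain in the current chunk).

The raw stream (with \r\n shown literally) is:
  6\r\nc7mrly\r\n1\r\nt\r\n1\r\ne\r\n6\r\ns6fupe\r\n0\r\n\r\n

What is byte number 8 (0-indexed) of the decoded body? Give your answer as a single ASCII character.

Answer: s

Derivation:
Chunk 1: stream[0..1]='6' size=0x6=6, data at stream[3..9]='c7mrly' -> body[0..6], body so far='c7mrly'
Chunk 2: stream[11..12]='1' size=0x1=1, data at stream[14..15]='t' -> body[6..7], body so far='c7mrlyt'
Chunk 3: stream[17..18]='1' size=0x1=1, data at stream[20..21]='e' -> body[7..8], body so far='c7mrlyte'
Chunk 4: stream[23..24]='6' size=0x6=6, data at stream[26..32]='s6fupe' -> body[8..14], body so far='c7mrlytes6fupe'
Chunk 5: stream[34..35]='0' size=0 (terminator). Final body='c7mrlytes6fupe' (14 bytes)
Body byte 8 = 's'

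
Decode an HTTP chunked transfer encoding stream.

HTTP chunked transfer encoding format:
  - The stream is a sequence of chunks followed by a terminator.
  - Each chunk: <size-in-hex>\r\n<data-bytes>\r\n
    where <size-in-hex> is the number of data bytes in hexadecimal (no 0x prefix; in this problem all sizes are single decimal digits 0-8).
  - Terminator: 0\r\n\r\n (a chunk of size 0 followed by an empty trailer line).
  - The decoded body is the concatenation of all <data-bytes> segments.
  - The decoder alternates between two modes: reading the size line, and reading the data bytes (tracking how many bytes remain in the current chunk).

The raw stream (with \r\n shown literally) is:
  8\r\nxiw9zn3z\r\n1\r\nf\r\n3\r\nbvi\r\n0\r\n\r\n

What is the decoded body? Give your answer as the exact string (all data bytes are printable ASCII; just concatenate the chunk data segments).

Answer: xiw9zn3zfbvi

Derivation:
Chunk 1: stream[0..1]='8' size=0x8=8, data at stream[3..11]='xiw9zn3z' -> body[0..8], body so far='xiw9zn3z'
Chunk 2: stream[13..14]='1' size=0x1=1, data at stream[16..17]='f' -> body[8..9], body so far='xiw9zn3zf'
Chunk 3: stream[19..20]='3' size=0x3=3, data at stream[22..25]='bvi' -> body[9..12], body so far='xiw9zn3zfbvi'
Chunk 4: stream[27..28]='0' size=0 (terminator). Final body='xiw9zn3zfbvi' (12 bytes)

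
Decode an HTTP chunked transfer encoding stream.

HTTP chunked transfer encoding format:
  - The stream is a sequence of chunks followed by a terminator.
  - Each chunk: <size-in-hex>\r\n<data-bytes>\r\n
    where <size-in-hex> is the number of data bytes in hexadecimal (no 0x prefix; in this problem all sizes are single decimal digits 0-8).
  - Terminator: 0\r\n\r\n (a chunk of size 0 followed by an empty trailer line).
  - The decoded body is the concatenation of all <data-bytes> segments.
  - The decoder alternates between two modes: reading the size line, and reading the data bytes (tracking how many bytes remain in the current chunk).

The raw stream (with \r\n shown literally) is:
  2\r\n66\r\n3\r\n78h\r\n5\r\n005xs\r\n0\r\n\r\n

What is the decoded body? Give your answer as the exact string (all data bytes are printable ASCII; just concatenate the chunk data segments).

Answer: 6678h005xs

Derivation:
Chunk 1: stream[0..1]='2' size=0x2=2, data at stream[3..5]='66' -> body[0..2], body so far='66'
Chunk 2: stream[7..8]='3' size=0x3=3, data at stream[10..13]='78h' -> body[2..5], body so far='6678h'
Chunk 3: stream[15..16]='5' size=0x5=5, data at stream[18..23]='005xs' -> body[5..10], body so far='6678h005xs'
Chunk 4: stream[25..26]='0' size=0 (terminator). Final body='6678h005xs' (10 bytes)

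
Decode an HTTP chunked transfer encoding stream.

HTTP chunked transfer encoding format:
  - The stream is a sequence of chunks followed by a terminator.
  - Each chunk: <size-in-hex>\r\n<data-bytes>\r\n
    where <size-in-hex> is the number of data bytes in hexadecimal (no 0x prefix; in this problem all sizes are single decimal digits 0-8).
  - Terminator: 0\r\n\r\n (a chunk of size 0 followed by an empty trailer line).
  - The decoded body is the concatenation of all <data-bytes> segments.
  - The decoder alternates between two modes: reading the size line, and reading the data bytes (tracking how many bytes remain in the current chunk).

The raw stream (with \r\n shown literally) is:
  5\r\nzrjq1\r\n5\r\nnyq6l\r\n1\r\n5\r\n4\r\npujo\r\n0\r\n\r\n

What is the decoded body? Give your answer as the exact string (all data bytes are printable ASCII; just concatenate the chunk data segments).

Answer: zrjq1nyq6l5pujo

Derivation:
Chunk 1: stream[0..1]='5' size=0x5=5, data at stream[3..8]='zrjq1' -> body[0..5], body so far='zrjq1'
Chunk 2: stream[10..11]='5' size=0x5=5, data at stream[13..18]='nyq6l' -> body[5..10], body so far='zrjq1nyq6l'
Chunk 3: stream[20..21]='1' size=0x1=1, data at stream[23..24]='5' -> body[10..11], body so far='zrjq1nyq6l5'
Chunk 4: stream[26..27]='4' size=0x4=4, data at stream[29..33]='pujo' -> body[11..15], body so far='zrjq1nyq6l5pujo'
Chunk 5: stream[35..36]='0' size=0 (terminator). Final body='zrjq1nyq6l5pujo' (15 bytes)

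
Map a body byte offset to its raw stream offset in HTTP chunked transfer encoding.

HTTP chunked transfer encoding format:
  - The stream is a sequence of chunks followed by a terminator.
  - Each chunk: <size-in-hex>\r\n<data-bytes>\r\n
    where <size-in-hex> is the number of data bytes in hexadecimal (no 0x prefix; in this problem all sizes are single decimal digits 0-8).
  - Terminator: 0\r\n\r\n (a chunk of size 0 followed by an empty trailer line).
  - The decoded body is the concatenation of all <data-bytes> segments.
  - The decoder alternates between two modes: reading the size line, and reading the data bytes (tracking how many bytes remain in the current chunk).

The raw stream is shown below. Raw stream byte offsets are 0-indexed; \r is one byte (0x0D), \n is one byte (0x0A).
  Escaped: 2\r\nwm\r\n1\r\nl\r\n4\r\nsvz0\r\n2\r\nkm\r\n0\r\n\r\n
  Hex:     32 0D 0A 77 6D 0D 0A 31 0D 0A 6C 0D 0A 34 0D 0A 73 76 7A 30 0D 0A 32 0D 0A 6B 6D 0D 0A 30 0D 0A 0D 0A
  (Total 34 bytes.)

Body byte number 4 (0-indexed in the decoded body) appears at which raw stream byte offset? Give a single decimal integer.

Answer: 17

Derivation:
Chunk 1: stream[0..1]='2' size=0x2=2, data at stream[3..5]='wm' -> body[0..2], body so far='wm'
Chunk 2: stream[7..8]='1' size=0x1=1, data at stream[10..11]='l' -> body[2..3], body so far='wml'
Chunk 3: stream[13..14]='4' size=0x4=4, data at stream[16..20]='svz0' -> body[3..7], body so far='wmlsvz0'
Chunk 4: stream[22..23]='2' size=0x2=2, data at stream[25..27]='km' -> body[7..9], body so far='wmlsvz0km'
Chunk 5: stream[29..30]='0' size=0 (terminator). Final body='wmlsvz0km' (9 bytes)
Body byte 4 at stream offset 17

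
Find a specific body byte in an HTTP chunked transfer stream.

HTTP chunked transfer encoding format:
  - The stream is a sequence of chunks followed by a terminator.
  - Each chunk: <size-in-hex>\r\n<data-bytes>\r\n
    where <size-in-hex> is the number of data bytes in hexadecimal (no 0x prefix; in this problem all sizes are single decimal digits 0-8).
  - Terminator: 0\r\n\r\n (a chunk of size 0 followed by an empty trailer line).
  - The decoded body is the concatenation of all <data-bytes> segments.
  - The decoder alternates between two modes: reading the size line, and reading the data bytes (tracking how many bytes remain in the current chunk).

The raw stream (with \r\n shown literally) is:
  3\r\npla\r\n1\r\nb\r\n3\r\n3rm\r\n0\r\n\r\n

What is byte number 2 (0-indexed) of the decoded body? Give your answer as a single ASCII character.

Answer: a

Derivation:
Chunk 1: stream[0..1]='3' size=0x3=3, data at stream[3..6]='pla' -> body[0..3], body so far='pla'
Chunk 2: stream[8..9]='1' size=0x1=1, data at stream[11..12]='b' -> body[3..4], body so far='plab'
Chunk 3: stream[14..15]='3' size=0x3=3, data at stream[17..20]='3rm' -> body[4..7], body so far='plab3rm'
Chunk 4: stream[22..23]='0' size=0 (terminator). Final body='plab3rm' (7 bytes)
Body byte 2 = 'a'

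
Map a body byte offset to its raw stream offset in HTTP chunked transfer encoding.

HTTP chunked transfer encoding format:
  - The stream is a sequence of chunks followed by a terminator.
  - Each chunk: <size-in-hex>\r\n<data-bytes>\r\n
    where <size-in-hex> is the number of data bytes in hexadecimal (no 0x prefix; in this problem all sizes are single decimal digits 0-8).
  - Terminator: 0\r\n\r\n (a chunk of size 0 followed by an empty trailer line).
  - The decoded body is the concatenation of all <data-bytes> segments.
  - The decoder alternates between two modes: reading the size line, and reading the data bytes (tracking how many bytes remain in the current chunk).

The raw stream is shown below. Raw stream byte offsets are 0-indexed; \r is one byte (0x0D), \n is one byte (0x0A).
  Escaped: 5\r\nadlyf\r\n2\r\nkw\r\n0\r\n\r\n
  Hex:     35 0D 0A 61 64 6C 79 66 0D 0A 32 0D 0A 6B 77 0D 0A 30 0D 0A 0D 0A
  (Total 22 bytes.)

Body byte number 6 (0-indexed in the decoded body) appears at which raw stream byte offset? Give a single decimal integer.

Answer: 14

Derivation:
Chunk 1: stream[0..1]='5' size=0x5=5, data at stream[3..8]='adlyf' -> body[0..5], body so far='adlyf'
Chunk 2: stream[10..11]='2' size=0x2=2, data at stream[13..15]='kw' -> body[5..7], body so far='adlyfkw'
Chunk 3: stream[17..18]='0' size=0 (terminator). Final body='adlyfkw' (7 bytes)
Body byte 6 at stream offset 14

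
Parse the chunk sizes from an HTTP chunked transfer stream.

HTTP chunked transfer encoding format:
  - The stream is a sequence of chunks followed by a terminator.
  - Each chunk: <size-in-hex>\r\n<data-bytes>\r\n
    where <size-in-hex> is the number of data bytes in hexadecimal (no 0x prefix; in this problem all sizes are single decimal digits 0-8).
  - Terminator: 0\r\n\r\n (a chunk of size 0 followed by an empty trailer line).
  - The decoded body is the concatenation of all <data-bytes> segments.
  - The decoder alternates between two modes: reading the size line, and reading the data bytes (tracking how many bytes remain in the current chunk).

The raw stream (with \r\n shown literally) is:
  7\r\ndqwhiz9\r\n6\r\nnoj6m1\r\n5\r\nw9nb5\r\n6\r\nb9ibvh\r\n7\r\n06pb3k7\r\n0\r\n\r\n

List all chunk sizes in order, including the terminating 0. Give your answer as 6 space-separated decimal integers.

Chunk 1: stream[0..1]='7' size=0x7=7, data at stream[3..10]='dqwhiz9' -> body[0..7], body so far='dqwhiz9'
Chunk 2: stream[12..13]='6' size=0x6=6, data at stream[15..21]='noj6m1' -> body[7..13], body so far='dqwhiz9noj6m1'
Chunk 3: stream[23..24]='5' size=0x5=5, data at stream[26..31]='w9nb5' -> body[13..18], body so far='dqwhiz9noj6m1w9nb5'
Chunk 4: stream[33..34]='6' size=0x6=6, data at stream[36..42]='b9ibvh' -> body[18..24], body so far='dqwhiz9noj6m1w9nb5b9ibvh'
Chunk 5: stream[44..45]='7' size=0x7=7, data at stream[47..54]='06pb3k7' -> body[24..31], body so far='dqwhiz9noj6m1w9nb5b9ibvh06pb3k7'
Chunk 6: stream[56..57]='0' size=0 (terminator). Final body='dqwhiz9noj6m1w9nb5b9ibvh06pb3k7' (31 bytes)

Answer: 7 6 5 6 7 0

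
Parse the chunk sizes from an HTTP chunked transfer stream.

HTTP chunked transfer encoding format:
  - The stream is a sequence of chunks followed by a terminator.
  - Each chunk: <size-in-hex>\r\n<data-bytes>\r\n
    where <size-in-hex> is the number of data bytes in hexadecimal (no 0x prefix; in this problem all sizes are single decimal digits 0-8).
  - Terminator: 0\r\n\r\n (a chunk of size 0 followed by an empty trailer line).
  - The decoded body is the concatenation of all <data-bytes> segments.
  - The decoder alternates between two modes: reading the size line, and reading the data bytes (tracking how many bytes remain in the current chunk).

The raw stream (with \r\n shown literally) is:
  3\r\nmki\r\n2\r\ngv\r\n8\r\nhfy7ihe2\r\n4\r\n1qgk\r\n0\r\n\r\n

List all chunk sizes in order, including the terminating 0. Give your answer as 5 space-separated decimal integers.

Answer: 3 2 8 4 0

Derivation:
Chunk 1: stream[0..1]='3' size=0x3=3, data at stream[3..6]='mki' -> body[0..3], body so far='mki'
Chunk 2: stream[8..9]='2' size=0x2=2, data at stream[11..13]='gv' -> body[3..5], body so far='mkigv'
Chunk 3: stream[15..16]='8' size=0x8=8, data at stream[18..26]='hfy7ihe2' -> body[5..13], body so far='mkigvhfy7ihe2'
Chunk 4: stream[28..29]='4' size=0x4=4, data at stream[31..35]='1qgk' -> body[13..17], body so far='mkigvhfy7ihe21qgk'
Chunk 5: stream[37..38]='0' size=0 (terminator). Final body='mkigvhfy7ihe21qgk' (17 bytes)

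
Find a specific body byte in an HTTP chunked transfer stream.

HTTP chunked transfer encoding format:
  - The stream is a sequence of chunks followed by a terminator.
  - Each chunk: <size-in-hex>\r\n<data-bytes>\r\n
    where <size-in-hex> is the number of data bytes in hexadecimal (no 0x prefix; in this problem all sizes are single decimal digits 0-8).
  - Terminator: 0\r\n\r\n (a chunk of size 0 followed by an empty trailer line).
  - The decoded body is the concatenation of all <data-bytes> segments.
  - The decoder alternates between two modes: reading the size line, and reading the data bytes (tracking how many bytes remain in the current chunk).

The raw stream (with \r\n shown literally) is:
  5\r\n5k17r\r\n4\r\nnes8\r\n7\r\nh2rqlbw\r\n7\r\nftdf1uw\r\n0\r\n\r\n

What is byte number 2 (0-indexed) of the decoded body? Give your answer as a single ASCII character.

Answer: 1

Derivation:
Chunk 1: stream[0..1]='5' size=0x5=5, data at stream[3..8]='5k17r' -> body[0..5], body so far='5k17r'
Chunk 2: stream[10..11]='4' size=0x4=4, data at stream[13..17]='nes8' -> body[5..9], body so far='5k17rnes8'
Chunk 3: stream[19..20]='7' size=0x7=7, data at stream[22..29]='h2rqlbw' -> body[9..16], body so far='5k17rnes8h2rqlbw'
Chunk 4: stream[31..32]='7' size=0x7=7, data at stream[34..41]='ftdf1uw' -> body[16..23], body so far='5k17rnes8h2rqlbwftdf1uw'
Chunk 5: stream[43..44]='0' size=0 (terminator). Final body='5k17rnes8h2rqlbwftdf1uw' (23 bytes)
Body byte 2 = '1'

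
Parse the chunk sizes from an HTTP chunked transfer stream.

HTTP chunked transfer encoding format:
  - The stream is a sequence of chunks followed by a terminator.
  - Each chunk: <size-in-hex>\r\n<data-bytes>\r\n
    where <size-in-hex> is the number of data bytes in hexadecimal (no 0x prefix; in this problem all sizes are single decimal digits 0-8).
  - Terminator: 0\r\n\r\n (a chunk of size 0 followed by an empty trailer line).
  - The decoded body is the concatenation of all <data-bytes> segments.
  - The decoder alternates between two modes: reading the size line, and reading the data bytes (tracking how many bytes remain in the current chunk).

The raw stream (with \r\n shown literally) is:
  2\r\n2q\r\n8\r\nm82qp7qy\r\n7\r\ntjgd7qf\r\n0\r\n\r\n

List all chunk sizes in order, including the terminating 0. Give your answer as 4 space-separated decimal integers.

Chunk 1: stream[0..1]='2' size=0x2=2, data at stream[3..5]='2q' -> body[0..2], body so far='2q'
Chunk 2: stream[7..8]='8' size=0x8=8, data at stream[10..18]='m82qp7qy' -> body[2..10], body so far='2qm82qp7qy'
Chunk 3: stream[20..21]='7' size=0x7=7, data at stream[23..30]='tjgd7qf' -> body[10..17], body so far='2qm82qp7qytjgd7qf'
Chunk 4: stream[32..33]='0' size=0 (terminator). Final body='2qm82qp7qytjgd7qf' (17 bytes)

Answer: 2 8 7 0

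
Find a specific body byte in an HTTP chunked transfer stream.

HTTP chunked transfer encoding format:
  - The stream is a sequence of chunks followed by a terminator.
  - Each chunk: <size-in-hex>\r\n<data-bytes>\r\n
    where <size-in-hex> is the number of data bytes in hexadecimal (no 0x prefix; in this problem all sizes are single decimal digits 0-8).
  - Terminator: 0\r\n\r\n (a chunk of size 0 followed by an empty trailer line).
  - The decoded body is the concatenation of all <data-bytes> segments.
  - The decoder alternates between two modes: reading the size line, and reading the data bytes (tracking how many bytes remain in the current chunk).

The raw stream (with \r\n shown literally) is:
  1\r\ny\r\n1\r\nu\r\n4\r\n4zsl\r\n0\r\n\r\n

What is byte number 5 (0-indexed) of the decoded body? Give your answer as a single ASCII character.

Answer: l

Derivation:
Chunk 1: stream[0..1]='1' size=0x1=1, data at stream[3..4]='y' -> body[0..1], body so far='y'
Chunk 2: stream[6..7]='1' size=0x1=1, data at stream[9..10]='u' -> body[1..2], body so far='yu'
Chunk 3: stream[12..13]='4' size=0x4=4, data at stream[15..19]='4zsl' -> body[2..6], body so far='yu4zsl'
Chunk 4: stream[21..22]='0' size=0 (terminator). Final body='yu4zsl' (6 bytes)
Body byte 5 = 'l'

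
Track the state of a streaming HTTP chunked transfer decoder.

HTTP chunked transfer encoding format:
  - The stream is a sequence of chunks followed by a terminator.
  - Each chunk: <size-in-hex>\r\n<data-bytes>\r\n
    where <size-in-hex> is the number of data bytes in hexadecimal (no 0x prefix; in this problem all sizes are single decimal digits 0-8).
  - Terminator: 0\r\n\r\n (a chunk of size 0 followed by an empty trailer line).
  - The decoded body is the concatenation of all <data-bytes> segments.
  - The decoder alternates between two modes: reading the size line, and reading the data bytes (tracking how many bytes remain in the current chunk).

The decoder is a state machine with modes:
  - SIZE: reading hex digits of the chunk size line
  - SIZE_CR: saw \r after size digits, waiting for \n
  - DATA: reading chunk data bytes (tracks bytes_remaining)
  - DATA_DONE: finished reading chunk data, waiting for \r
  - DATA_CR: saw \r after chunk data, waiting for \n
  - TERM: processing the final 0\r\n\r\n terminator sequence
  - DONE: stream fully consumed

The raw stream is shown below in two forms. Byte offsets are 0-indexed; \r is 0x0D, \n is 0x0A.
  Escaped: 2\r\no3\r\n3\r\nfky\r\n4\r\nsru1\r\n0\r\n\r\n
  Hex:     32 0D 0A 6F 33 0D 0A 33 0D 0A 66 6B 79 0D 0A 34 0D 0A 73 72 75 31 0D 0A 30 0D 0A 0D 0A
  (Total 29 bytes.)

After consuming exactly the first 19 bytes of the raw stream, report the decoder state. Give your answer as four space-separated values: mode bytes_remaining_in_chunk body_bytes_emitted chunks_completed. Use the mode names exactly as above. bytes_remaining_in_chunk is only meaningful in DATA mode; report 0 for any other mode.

Byte 0 = '2': mode=SIZE remaining=0 emitted=0 chunks_done=0
Byte 1 = 0x0D: mode=SIZE_CR remaining=0 emitted=0 chunks_done=0
Byte 2 = 0x0A: mode=DATA remaining=2 emitted=0 chunks_done=0
Byte 3 = 'o': mode=DATA remaining=1 emitted=1 chunks_done=0
Byte 4 = '3': mode=DATA_DONE remaining=0 emitted=2 chunks_done=0
Byte 5 = 0x0D: mode=DATA_CR remaining=0 emitted=2 chunks_done=0
Byte 6 = 0x0A: mode=SIZE remaining=0 emitted=2 chunks_done=1
Byte 7 = '3': mode=SIZE remaining=0 emitted=2 chunks_done=1
Byte 8 = 0x0D: mode=SIZE_CR remaining=0 emitted=2 chunks_done=1
Byte 9 = 0x0A: mode=DATA remaining=3 emitted=2 chunks_done=1
Byte 10 = 'f': mode=DATA remaining=2 emitted=3 chunks_done=1
Byte 11 = 'k': mode=DATA remaining=1 emitted=4 chunks_done=1
Byte 12 = 'y': mode=DATA_DONE remaining=0 emitted=5 chunks_done=1
Byte 13 = 0x0D: mode=DATA_CR remaining=0 emitted=5 chunks_done=1
Byte 14 = 0x0A: mode=SIZE remaining=0 emitted=5 chunks_done=2
Byte 15 = '4': mode=SIZE remaining=0 emitted=5 chunks_done=2
Byte 16 = 0x0D: mode=SIZE_CR remaining=0 emitted=5 chunks_done=2
Byte 17 = 0x0A: mode=DATA remaining=4 emitted=5 chunks_done=2
Byte 18 = 's': mode=DATA remaining=3 emitted=6 chunks_done=2

Answer: DATA 3 6 2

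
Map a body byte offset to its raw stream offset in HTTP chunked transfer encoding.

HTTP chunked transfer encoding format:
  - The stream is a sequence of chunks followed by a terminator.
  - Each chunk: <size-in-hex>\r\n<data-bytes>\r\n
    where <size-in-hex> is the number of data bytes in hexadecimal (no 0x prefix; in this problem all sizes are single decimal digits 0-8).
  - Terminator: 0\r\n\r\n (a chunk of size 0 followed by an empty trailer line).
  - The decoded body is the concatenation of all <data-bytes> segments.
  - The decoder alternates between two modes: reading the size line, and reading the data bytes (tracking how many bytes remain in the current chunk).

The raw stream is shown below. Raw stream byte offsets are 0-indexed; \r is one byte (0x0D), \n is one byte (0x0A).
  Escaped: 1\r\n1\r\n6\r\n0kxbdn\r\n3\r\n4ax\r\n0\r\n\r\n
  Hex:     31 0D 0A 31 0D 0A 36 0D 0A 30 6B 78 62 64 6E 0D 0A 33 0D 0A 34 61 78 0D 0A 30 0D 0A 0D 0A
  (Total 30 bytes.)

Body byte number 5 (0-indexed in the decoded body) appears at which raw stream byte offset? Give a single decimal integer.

Chunk 1: stream[0..1]='1' size=0x1=1, data at stream[3..4]='1' -> body[0..1], body so far='1'
Chunk 2: stream[6..7]='6' size=0x6=6, data at stream[9..15]='0kxbdn' -> body[1..7], body so far='10kxbdn'
Chunk 3: stream[17..18]='3' size=0x3=3, data at stream[20..23]='4ax' -> body[7..10], body so far='10kxbdn4ax'
Chunk 4: stream[25..26]='0' size=0 (terminator). Final body='10kxbdn4ax' (10 bytes)
Body byte 5 at stream offset 13

Answer: 13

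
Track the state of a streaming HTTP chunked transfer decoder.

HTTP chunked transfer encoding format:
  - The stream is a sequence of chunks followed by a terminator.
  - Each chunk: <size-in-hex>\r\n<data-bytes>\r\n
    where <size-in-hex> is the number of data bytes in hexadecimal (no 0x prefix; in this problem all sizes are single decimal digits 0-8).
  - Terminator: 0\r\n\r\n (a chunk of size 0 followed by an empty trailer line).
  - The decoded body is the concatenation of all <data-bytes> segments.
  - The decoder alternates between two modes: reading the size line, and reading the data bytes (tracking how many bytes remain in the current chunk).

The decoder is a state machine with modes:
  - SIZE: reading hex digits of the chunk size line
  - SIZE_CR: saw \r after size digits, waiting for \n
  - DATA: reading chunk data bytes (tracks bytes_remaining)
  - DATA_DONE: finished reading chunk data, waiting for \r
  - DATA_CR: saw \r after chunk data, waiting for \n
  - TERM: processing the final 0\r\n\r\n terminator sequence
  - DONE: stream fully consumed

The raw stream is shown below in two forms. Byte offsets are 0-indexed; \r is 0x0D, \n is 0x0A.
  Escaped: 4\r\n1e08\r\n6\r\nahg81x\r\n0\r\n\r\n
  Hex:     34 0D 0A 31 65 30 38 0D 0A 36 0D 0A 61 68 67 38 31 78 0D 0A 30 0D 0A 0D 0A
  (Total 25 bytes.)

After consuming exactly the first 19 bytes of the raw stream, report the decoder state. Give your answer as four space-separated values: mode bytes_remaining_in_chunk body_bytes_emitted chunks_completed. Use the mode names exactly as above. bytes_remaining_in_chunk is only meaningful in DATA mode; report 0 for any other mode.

Answer: DATA_CR 0 10 1

Derivation:
Byte 0 = '4': mode=SIZE remaining=0 emitted=0 chunks_done=0
Byte 1 = 0x0D: mode=SIZE_CR remaining=0 emitted=0 chunks_done=0
Byte 2 = 0x0A: mode=DATA remaining=4 emitted=0 chunks_done=0
Byte 3 = '1': mode=DATA remaining=3 emitted=1 chunks_done=0
Byte 4 = 'e': mode=DATA remaining=2 emitted=2 chunks_done=0
Byte 5 = '0': mode=DATA remaining=1 emitted=3 chunks_done=0
Byte 6 = '8': mode=DATA_DONE remaining=0 emitted=4 chunks_done=0
Byte 7 = 0x0D: mode=DATA_CR remaining=0 emitted=4 chunks_done=0
Byte 8 = 0x0A: mode=SIZE remaining=0 emitted=4 chunks_done=1
Byte 9 = '6': mode=SIZE remaining=0 emitted=4 chunks_done=1
Byte 10 = 0x0D: mode=SIZE_CR remaining=0 emitted=4 chunks_done=1
Byte 11 = 0x0A: mode=DATA remaining=6 emitted=4 chunks_done=1
Byte 12 = 'a': mode=DATA remaining=5 emitted=5 chunks_done=1
Byte 13 = 'h': mode=DATA remaining=4 emitted=6 chunks_done=1
Byte 14 = 'g': mode=DATA remaining=3 emitted=7 chunks_done=1
Byte 15 = '8': mode=DATA remaining=2 emitted=8 chunks_done=1
Byte 16 = '1': mode=DATA remaining=1 emitted=9 chunks_done=1
Byte 17 = 'x': mode=DATA_DONE remaining=0 emitted=10 chunks_done=1
Byte 18 = 0x0D: mode=DATA_CR remaining=0 emitted=10 chunks_done=1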